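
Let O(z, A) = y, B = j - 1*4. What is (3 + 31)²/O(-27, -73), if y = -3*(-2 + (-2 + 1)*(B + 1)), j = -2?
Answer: -1156/9 ≈ -128.44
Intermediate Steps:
B = -6 (B = -2 - 1*4 = -2 - 4 = -6)
y = -9 (y = -3*(-2 + (-2 + 1)*(-6 + 1)) = -3*(-2 - 1*(-5)) = -3*(-2 + 5) = -3*3 = -9)
O(z, A) = -9
(3 + 31)²/O(-27, -73) = (3 + 31)²/(-9) = 34²*(-⅑) = 1156*(-⅑) = -1156/9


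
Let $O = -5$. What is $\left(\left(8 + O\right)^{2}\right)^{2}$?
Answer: $81$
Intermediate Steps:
$\left(\left(8 + O\right)^{2}\right)^{2} = \left(\left(8 - 5\right)^{2}\right)^{2} = \left(3^{2}\right)^{2} = 9^{2} = 81$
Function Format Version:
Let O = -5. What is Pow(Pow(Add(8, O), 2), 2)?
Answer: 81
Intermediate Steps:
Pow(Pow(Add(8, O), 2), 2) = Pow(Pow(Add(8, -5), 2), 2) = Pow(Pow(3, 2), 2) = Pow(9, 2) = 81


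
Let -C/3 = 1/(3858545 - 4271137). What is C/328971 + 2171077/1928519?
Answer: 98227341408625207/87253144048921936 ≈ 1.1258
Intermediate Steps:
C = 3/412592 (C = -3/(3858545 - 4271137) = -3/(-412592) = -3*(-1/412592) = 3/412592 ≈ 7.2711e-6)
C/328971 + 2171077/1928519 = (3/412592)/328971 + 2171077/1928519 = (3/412592)*(1/328971) + 2171077*(1/1928519) = 1/45243600944 + 2171077/1928519 = 98227341408625207/87253144048921936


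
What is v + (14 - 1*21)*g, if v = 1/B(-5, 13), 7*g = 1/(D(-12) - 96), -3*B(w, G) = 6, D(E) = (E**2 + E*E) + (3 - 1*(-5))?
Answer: -101/200 ≈ -0.50500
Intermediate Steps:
D(E) = 8 + 2*E**2 (D(E) = (E**2 + E**2) + (3 + 5) = 2*E**2 + 8 = 8 + 2*E**2)
B(w, G) = -2 (B(w, G) = -1/3*6 = -2)
g = 1/1400 (g = 1/(7*((8 + 2*(-12)**2) - 96)) = 1/(7*((8 + 2*144) - 96)) = 1/(7*((8 + 288) - 96)) = 1/(7*(296 - 96)) = (1/7)/200 = (1/7)*(1/200) = 1/1400 ≈ 0.00071429)
v = -1/2 (v = 1/(-2) = -1/2 ≈ -0.50000)
v + (14 - 1*21)*g = -1/2 + (14 - 1*21)*(1/1400) = -1/2 + (14 - 21)*(1/1400) = -1/2 - 7*1/1400 = -1/2 - 1/200 = -101/200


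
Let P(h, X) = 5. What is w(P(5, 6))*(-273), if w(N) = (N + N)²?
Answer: -27300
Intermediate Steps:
w(N) = 4*N² (w(N) = (2*N)² = 4*N²)
w(P(5, 6))*(-273) = (4*5²)*(-273) = (4*25)*(-273) = 100*(-273) = -27300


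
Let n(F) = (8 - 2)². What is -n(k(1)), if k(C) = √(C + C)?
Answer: -36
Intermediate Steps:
k(C) = √2*√C (k(C) = √(2*C) = √2*√C)
n(F) = 36 (n(F) = 6² = 36)
-n(k(1)) = -1*36 = -36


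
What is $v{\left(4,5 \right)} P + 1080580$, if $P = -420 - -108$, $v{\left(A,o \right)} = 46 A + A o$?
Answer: $1016932$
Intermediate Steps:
$P = -312$ ($P = -420 + 108 = -312$)
$v{\left(4,5 \right)} P + 1080580 = 4 \left(46 + 5\right) \left(-312\right) + 1080580 = 4 \cdot 51 \left(-312\right) + 1080580 = 204 \left(-312\right) + 1080580 = -63648 + 1080580 = 1016932$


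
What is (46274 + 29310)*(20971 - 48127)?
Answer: -2052559104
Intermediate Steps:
(46274 + 29310)*(20971 - 48127) = 75584*(-27156) = -2052559104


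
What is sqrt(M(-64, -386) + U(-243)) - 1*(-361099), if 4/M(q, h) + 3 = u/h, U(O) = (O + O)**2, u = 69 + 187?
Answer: 361099 + 10*sqrt(1180617886)/707 ≈ 3.6159e+5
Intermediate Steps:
u = 256
U(O) = 4*O**2 (U(O) = (2*O)**2 = 4*O**2)
M(q, h) = 4/(-3 + 256/h)
sqrt(M(-64, -386) + U(-243)) - 1*(-361099) = sqrt(-4*(-386)/(-256 + 3*(-386)) + 4*(-243)**2) - 1*(-361099) = sqrt(-4*(-386)/(-256 - 1158) + 4*59049) + 361099 = sqrt(-4*(-386)/(-1414) + 236196) + 361099 = sqrt(-4*(-386)*(-1/1414) + 236196) + 361099 = sqrt(-772/707 + 236196) + 361099 = sqrt(166989800/707) + 361099 = 10*sqrt(1180617886)/707 + 361099 = 361099 + 10*sqrt(1180617886)/707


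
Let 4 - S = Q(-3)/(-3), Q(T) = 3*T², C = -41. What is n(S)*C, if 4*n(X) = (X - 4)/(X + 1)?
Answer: -369/56 ≈ -6.5893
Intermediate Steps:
S = 13 (S = 4 - 3*(-3)²/(-3) = 4 - 3*9*(-1)/3 = 4 - 27*(-1)/3 = 4 - 1*(-9) = 4 + 9 = 13)
n(X) = (-4 + X)/(4*(1 + X)) (n(X) = ((X - 4)/(X + 1))/4 = ((-4 + X)/(1 + X))/4 = (-4 + X)/(4*(1 + X)))
n(S)*C = ((-4 + 13)/(4*(1 + 13)))*(-41) = ((¼)*9/14)*(-41) = ((¼)*(1/14)*9)*(-41) = (9/56)*(-41) = -369/56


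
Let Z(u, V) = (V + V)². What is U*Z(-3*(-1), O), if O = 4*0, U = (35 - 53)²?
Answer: 0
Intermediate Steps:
U = 324 (U = (-18)² = 324)
O = 0
Z(u, V) = 4*V² (Z(u, V) = (2*V)² = 4*V²)
U*Z(-3*(-1), O) = 324*(4*0²) = 324*(4*0) = 324*0 = 0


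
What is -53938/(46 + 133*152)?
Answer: -26969/10131 ≈ -2.6620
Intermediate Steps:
-53938/(46 + 133*152) = -53938/(46 + 20216) = -53938/20262 = -53938*1/20262 = -26969/10131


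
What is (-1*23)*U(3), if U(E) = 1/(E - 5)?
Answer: 23/2 ≈ 11.500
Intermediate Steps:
U(E) = 1/(-5 + E)
(-1*23)*U(3) = (-1*23)/(-5 + 3) = -23/(-2) = -23*(-½) = 23/2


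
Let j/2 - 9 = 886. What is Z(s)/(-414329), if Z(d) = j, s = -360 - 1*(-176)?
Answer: -1790/414329 ≈ -0.0043202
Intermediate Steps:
j = 1790 (j = 18 + 2*886 = 18 + 1772 = 1790)
s = -184 (s = -360 + 176 = -184)
Z(d) = 1790
Z(s)/(-414329) = 1790/(-414329) = 1790*(-1/414329) = -1790/414329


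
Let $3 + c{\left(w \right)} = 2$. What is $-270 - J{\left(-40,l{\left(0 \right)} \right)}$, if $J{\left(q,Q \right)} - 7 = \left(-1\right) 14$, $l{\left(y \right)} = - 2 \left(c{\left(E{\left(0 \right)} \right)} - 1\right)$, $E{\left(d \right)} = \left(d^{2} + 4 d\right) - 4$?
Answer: $-263$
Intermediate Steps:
$E{\left(d \right)} = -4 + d^{2} + 4 d$
$c{\left(w \right)} = -1$ ($c{\left(w \right)} = -3 + 2 = -1$)
$l{\left(y \right)} = 4$ ($l{\left(y \right)} = - 2 \left(-1 - 1\right) = \left(-2\right) \left(-2\right) = 4$)
$J{\left(q,Q \right)} = -7$ ($J{\left(q,Q \right)} = 7 - 14 = -7$)
$-270 - J{\left(-40,l{\left(0 \right)} \right)} = -270 - -7 = -270 + 7 = -263$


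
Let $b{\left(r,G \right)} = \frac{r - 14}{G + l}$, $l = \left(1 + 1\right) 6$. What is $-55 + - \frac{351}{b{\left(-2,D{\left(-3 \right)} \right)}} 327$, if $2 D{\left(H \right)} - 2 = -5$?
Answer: $\frac{2408557}{32} \approx 75267.0$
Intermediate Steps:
$D{\left(H \right)} = - \frac{3}{2}$ ($D{\left(H \right)} = 1 + \frac{1}{2} \left(-5\right) = 1 - \frac{5}{2} = - \frac{3}{2}$)
$l = 12$ ($l = 2 \cdot 6 = 12$)
$b{\left(r,G \right)} = \frac{-14 + r}{12 + G}$ ($b{\left(r,G \right)} = \frac{r - 14}{G + 12} = \frac{-14 + r}{12 + G}$)
$-55 + - \frac{351}{b{\left(-2,D{\left(-3 \right)} \right)}} 327 = -55 + - \frac{351}{\frac{1}{12 - \frac{3}{2}} \left(-14 - 2\right)} 327 = -55 + - \frac{351}{\frac{1}{\frac{21}{2}} \left(-16\right)} 327 = -55 + - \frac{351}{\frac{2}{21} \left(-16\right)} 327 = -55 + - \frac{351}{- \frac{32}{21}} \cdot 327 = -55 + \left(-351\right) \left(- \frac{21}{32}\right) 327 = -55 + \frac{7371}{32} \cdot 327 = -55 + \frac{2410317}{32} = \frac{2408557}{32}$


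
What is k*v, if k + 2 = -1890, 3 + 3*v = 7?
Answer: -7568/3 ≈ -2522.7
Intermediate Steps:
v = 4/3 (v = -1 + (⅓)*7 = -1 + 7/3 = 4/3 ≈ 1.3333)
k = -1892 (k = -2 - 1890 = -1892)
k*v = -1892*4/3 = -7568/3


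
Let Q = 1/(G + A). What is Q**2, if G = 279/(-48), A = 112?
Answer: 256/2886601 ≈ 8.8686e-5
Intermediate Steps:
G = -93/16 (G = 279*(-1/48) = -93/16 ≈ -5.8125)
Q = 16/1699 (Q = 1/(-93/16 + 112) = 1/(1699/16) = 16/1699 ≈ 0.0094173)
Q**2 = (16/1699)**2 = 256/2886601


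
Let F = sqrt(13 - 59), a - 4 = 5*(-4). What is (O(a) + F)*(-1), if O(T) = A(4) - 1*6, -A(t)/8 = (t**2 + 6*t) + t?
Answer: 358 - I*sqrt(46) ≈ 358.0 - 6.7823*I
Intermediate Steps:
A(t) = -56*t - 8*t**2 (A(t) = -8*((t**2 + 6*t) + t) = -8*(t**2 + 7*t) = -56*t - 8*t**2)
a = -16 (a = 4 + 5*(-4) = 4 - 20 = -16)
O(T) = -358 (O(T) = -8*4*(7 + 4) - 1*6 = -8*4*11 - 6 = -352 - 6 = -358)
F = I*sqrt(46) (F = sqrt(-46) = I*sqrt(46) ≈ 6.7823*I)
(O(a) + F)*(-1) = (-358 + I*sqrt(46))*(-1) = 358 - I*sqrt(46)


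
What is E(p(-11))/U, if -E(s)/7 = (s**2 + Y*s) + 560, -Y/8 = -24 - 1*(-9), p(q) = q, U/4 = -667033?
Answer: -4473/2668132 ≈ -0.0016765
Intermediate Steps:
U = -2668132 (U = 4*(-667033) = -2668132)
Y = 120 (Y = -8*(-24 - 1*(-9)) = -8*(-24 + 9) = -8*(-15) = 120)
E(s) = -3920 - 840*s - 7*s**2 (E(s) = -7*((s**2 + 120*s) + 560) = -7*(560 + s**2 + 120*s) = -3920 - 840*s - 7*s**2)
E(p(-11))/U = (-3920 - 840*(-11) - 7*(-11)**2)/(-2668132) = (-3920 + 9240 - 7*121)*(-1/2668132) = (-3920 + 9240 - 847)*(-1/2668132) = 4473*(-1/2668132) = -4473/2668132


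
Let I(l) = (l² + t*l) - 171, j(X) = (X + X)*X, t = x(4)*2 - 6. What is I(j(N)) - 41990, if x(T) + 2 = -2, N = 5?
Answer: -40361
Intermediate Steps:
x(T) = -4 (x(T) = -2 - 2 = -4)
t = -14 (t = -4*2 - 6 = -8 - 6 = -14)
j(X) = 2*X² (j(X) = (2*X)*X = 2*X²)
I(l) = -171 + l² - 14*l (I(l) = (l² - 14*l) - 171 = -171 + l² - 14*l)
I(j(N)) - 41990 = (-171 + (2*5²)² - 28*5²) - 41990 = (-171 + (2*25)² - 28*25) - 41990 = (-171 + 50² - 14*50) - 41990 = (-171 + 2500 - 700) - 41990 = 1629 - 41990 = -40361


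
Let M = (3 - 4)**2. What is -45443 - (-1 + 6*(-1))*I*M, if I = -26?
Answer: -45625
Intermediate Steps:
M = 1 (M = (-1)**2 = 1)
-45443 - (-1 + 6*(-1))*I*M = -45443 - (-1 + 6*(-1))*(-26) = -45443 - (-1 - 6)*(-26) = -45443 - (-7*(-26)) = -45443 - 182 = -45625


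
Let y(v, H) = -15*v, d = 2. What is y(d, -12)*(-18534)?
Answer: 556020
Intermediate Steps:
y(d, -12)*(-18534) = -15*2*(-18534) = -30*(-18534) = 556020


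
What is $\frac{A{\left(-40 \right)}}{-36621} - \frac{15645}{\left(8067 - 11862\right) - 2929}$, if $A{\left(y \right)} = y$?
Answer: $\frac{573204505}{246239604} \approx 2.3278$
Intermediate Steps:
$\frac{A{\left(-40 \right)}}{-36621} - \frac{15645}{\left(8067 - 11862\right) - 2929} = - \frac{40}{-36621} - \frac{15645}{\left(8067 - 11862\right) - 2929} = \left(-40\right) \left(- \frac{1}{36621}\right) - \frac{15645}{-3795 - 2929} = \frac{40}{36621} - \frac{15645}{-6724} = \frac{40}{36621} - - \frac{15645}{6724} = \frac{40}{36621} + \frac{15645}{6724} = \frac{573204505}{246239604}$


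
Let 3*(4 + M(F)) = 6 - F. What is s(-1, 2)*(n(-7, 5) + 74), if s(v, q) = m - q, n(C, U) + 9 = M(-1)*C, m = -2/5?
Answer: -184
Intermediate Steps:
M(F) = -2 - F/3 (M(F) = -4 + (6 - F)/3 = -4 + (2 - F/3) = -2 - F/3)
m = -⅖ (m = -2*⅕ = -⅖ ≈ -0.40000)
n(C, U) = -9 - 5*C/3 (n(C, U) = -9 + (-2 - ⅓*(-1))*C = -9 + (-2 + ⅓)*C = -9 - 5*C/3)
s(v, q) = -⅖ - q
s(-1, 2)*(n(-7, 5) + 74) = (-⅖ - 1*2)*((-9 - 5/3*(-7)) + 74) = (-⅖ - 2)*((-9 + 35/3) + 74) = -12*(8/3 + 74)/5 = -12/5*230/3 = -184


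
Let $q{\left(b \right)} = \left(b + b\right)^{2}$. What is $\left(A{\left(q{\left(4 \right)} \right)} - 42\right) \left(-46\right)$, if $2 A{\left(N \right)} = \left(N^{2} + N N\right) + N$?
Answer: $-187956$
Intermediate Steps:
$q{\left(b \right)} = 4 b^{2}$ ($q{\left(b \right)} = \left(2 b\right)^{2} = 4 b^{2}$)
$A{\left(N \right)} = N^{2} + \frac{N}{2}$ ($A{\left(N \right)} = \frac{\left(N^{2} + N N\right) + N}{2} = \frac{\left(N^{2} + N^{2}\right) + N}{2} = \frac{2 N^{2} + N}{2} = \frac{N + 2 N^{2}}{2} = N^{2} + \frac{N}{2}$)
$\left(A{\left(q{\left(4 \right)} \right)} - 42\right) \left(-46\right) = \left(4 \cdot 4^{2} \left(\frac{1}{2} + 4 \cdot 4^{2}\right) - 42\right) \left(-46\right) = \left(4 \cdot 16 \left(\frac{1}{2} + 4 \cdot 16\right) - 42\right) \left(-46\right) = \left(64 \left(\frac{1}{2} + 64\right) - 42\right) \left(-46\right) = \left(64 \cdot \frac{129}{2} - 42\right) \left(-46\right) = \left(4128 - 42\right) \left(-46\right) = 4086 \left(-46\right) = -187956$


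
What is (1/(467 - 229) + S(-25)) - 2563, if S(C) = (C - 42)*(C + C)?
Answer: 187307/238 ≈ 787.00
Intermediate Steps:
S(C) = 2*C*(-42 + C) (S(C) = (-42 + C)*(2*C) = 2*C*(-42 + C))
(1/(467 - 229) + S(-25)) - 2563 = (1/(467 - 229) + 2*(-25)*(-42 - 25)) - 2563 = (1/238 + 2*(-25)*(-67)) - 2563 = (1/238 + 3350) - 2563 = 797301/238 - 2563 = 187307/238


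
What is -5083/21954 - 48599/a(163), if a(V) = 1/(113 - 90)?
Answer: -24539681341/21954 ≈ -1.1178e+6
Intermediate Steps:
a(V) = 1/23
-5083/21954 - 48599/a(163) = -5083/21954 - 48599/1/23 = -5083*1/21954 - 48599*23 = -5083/21954 - 1117777 = -24539681341/21954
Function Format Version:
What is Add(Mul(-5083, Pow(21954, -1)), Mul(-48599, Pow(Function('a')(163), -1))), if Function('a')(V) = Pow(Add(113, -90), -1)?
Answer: Rational(-24539681341, 21954) ≈ -1.1178e+6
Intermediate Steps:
Function('a')(V) = Rational(1, 23) (Function('a')(V) = Pow(23, -1) = Rational(1, 23))
Add(Mul(-5083, Pow(21954, -1)), Mul(-48599, Pow(Function('a')(163), -1))) = Add(Mul(-5083, Pow(21954, -1)), Mul(-48599, Pow(Rational(1, 23), -1))) = Add(Mul(-5083, Rational(1, 21954)), Mul(-48599, 23)) = Add(Rational(-5083, 21954), -1117777) = Rational(-24539681341, 21954)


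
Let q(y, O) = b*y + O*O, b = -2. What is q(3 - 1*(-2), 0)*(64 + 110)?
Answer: -1740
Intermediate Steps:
q(y, O) = O**2 - 2*y (q(y, O) = -2*y + O*O = -2*y + O**2 = O**2 - 2*y)
q(3 - 1*(-2), 0)*(64 + 110) = (0**2 - 2*(3 - 1*(-2)))*(64 + 110) = (0 - 2*(3 + 2))*174 = (0 - 2*5)*174 = (0 - 10)*174 = -10*174 = -1740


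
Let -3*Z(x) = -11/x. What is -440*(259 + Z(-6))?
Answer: -1023220/9 ≈ -1.1369e+5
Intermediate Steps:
Z(x) = 11/(3*x) (Z(x) = -(-11)/(3*x) = 11/(3*x))
-440*(259 + Z(-6)) = -440*(259 + (11/3)/(-6)) = -440*(259 + (11/3)*(-⅙)) = -440*(259 - 11/18) = -440*4651/18 = -1023220/9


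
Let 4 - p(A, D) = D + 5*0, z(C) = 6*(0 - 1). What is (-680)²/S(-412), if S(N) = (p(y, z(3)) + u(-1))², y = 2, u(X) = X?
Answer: 462400/81 ≈ 5708.6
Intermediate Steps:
z(C) = -6 (z(C) = 6*(-1) = -6)
p(A, D) = 4 - D (p(A, D) = 4 - (D + 5*0) = 4 - (D + 0) = 4 - D)
S(N) = 81 (S(N) = ((4 - 1*(-6)) - 1)² = ((4 + 6) - 1)² = (10 - 1)² = 9² = 81)
(-680)²/S(-412) = (-680)²/81 = 462400*(1/81) = 462400/81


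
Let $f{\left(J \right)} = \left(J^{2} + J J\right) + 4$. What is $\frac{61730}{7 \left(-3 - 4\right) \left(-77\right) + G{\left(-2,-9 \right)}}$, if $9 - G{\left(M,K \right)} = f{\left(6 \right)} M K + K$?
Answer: $\frac{61730}{2423} \approx 25.477$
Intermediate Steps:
$f{\left(J \right)} = 4 + 2 J^{2}$ ($f{\left(J \right)} = \left(J^{2} + J^{2}\right) + 4 = 2 J^{2} + 4 = 4 + 2 J^{2}$)
$G{\left(M,K \right)} = 9 - K - 76 K M$ ($G{\left(M,K \right)} = 9 - \left(\left(4 + 2 \cdot 6^{2}\right) M K + K\right) = 9 - \left(\left(4 + 2 \cdot 36\right) M K + K\right) = 9 - \left(\left(4 + 72\right) M K + K\right) = 9 - \left(76 M K + K\right) = 9 - \left(76 K M + K\right) = 9 - \left(K + 76 K M\right) = 9 - K - 76 K M$)
$\frac{61730}{7 \left(-3 - 4\right) \left(-77\right) + G{\left(-2,-9 \right)}} = \frac{61730}{7 \left(-3 - 4\right) \left(-77\right) - \left(-18 + 1368\right)} = \frac{61730}{7 \left(-7\right) \left(-77\right) + \left(9 + 9 - 1368\right)} = \frac{61730}{\left(-49\right) \left(-77\right) - 1350} = \frac{61730}{3773 - 1350} = \frac{61730}{2423}$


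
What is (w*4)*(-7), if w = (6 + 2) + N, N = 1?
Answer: -252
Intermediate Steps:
w = 9 (w = (6 + 2) + 1 = 8 + 1 = 9)
(w*4)*(-7) = (9*4)*(-7) = 36*(-7) = -252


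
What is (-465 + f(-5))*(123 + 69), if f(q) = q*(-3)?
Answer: -86400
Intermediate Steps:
f(q) = -3*q
(-465 + f(-5))*(123 + 69) = (-465 - 3*(-5))*(123 + 69) = (-465 + 15)*192 = -450*192 = -86400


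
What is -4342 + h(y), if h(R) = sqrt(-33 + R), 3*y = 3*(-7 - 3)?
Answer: -4342 + I*sqrt(43) ≈ -4342.0 + 6.5574*I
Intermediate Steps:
y = -10 (y = (3*(-7 - 3))/3 = (3*(-10))/3 = (1/3)*(-30) = -10)
-4342 + h(y) = -4342 + sqrt(-33 - 10) = -4342 + sqrt(-43) = -4342 + I*sqrt(43)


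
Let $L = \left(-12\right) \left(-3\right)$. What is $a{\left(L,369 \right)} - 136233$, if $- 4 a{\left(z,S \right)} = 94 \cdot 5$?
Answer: $- \frac{272701}{2} \approx -1.3635 \cdot 10^{5}$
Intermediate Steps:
$L = 36$
$a{\left(z,S \right)} = - \frac{235}{2}$ ($a{\left(z,S \right)} = - \frac{94 \cdot 5}{4} = \left(- \frac{1}{4}\right) 470 = - \frac{235}{2}$)
$a{\left(L,369 \right)} - 136233 = - \frac{235}{2} - 136233 = - \frac{272701}{2}$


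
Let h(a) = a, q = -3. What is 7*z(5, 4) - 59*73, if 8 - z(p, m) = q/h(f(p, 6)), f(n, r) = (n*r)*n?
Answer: -212543/50 ≈ -4250.9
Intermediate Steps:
f(n, r) = r*n²
z(p, m) = 8 + 1/(2*p²) (z(p, m) = 8 - (-3)/(6*p²) = 8 - (-3)*1/(6*p²) = 8 - (-1)/(2*p²) = 8 + 1/(2*p²))
7*z(5, 4) - 59*73 = 7*(8 + (½)/5²) - 59*73 = 7*(8 + (½)*(1/25)) - 4307 = 7*(8 + 1/50) - 4307 = 7*(401/50) - 4307 = 2807/50 - 4307 = -212543/50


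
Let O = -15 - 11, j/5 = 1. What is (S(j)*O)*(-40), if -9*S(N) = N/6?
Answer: -2600/27 ≈ -96.296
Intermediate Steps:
j = 5 (j = 5*1 = 5)
S(N) = -N/54 (S(N) = -N/(9*6) = -N/54)
O = -26
(S(j)*O)*(-40) = (-1/54*5*(-26))*(-40) = -5/54*(-26)*(-40) = (65/27)*(-40) = -2600/27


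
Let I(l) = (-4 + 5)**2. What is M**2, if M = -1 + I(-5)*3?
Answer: 4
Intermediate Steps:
I(l) = 1 (I(l) = 1**2 = 1)
M = 2 (M = -1 + 1*3 = -1 + 3 = 2)
M**2 = 2**2 = 4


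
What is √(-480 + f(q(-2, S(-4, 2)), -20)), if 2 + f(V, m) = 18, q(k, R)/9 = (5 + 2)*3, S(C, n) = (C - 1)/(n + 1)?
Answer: 4*I*√29 ≈ 21.541*I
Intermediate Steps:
S(C, n) = (-1 + C)/(1 + n)
q(k, R) = 189 (q(k, R) = 9*((5 + 2)*3) = 9*(7*3) = 9*21 = 189)
f(V, m) = 16 (f(V, m) = -2 + 18 = 16)
√(-480 + f(q(-2, S(-4, 2)), -20)) = √(-480 + 16) = √(-464) = 4*I*√29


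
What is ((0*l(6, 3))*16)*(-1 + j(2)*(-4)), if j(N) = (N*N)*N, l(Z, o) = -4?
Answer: 0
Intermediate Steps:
j(N) = N³ (j(N) = N²*N = N³)
((0*l(6, 3))*16)*(-1 + j(2)*(-4)) = ((0*(-4))*16)*(-1 + 2³*(-4)) = (0*16)*(-1 + 8*(-4)) = 0*(-1 - 32) = 0*(-33) = 0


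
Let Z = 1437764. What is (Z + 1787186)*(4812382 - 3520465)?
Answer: 4166367729150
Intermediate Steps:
(Z + 1787186)*(4812382 - 3520465) = (1437764 + 1787186)*(4812382 - 3520465) = 3224950*1291917 = 4166367729150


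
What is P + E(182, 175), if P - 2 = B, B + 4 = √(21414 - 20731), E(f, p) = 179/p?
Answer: -171/175 + √683 ≈ 25.157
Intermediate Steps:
B = -4 + √683 (B = -4 + √(21414 - 20731) = -4 + √683 ≈ 22.134)
P = -2 + √683 (P = 2 + (-4 + √683) = -2 + √683 ≈ 24.134)
P + E(182, 175) = (-2 + √683) + 179/175 = -171/175 + √683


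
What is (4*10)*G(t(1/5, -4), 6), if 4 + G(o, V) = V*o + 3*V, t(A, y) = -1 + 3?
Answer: 1040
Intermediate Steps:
t(A, y) = 2
G(o, V) = -4 + 3*V + V*o (G(o, V) = -4 + (V*o + 3*V) = -4 + (3*V + V*o) = -4 + 3*V + V*o)
(4*10)*G(t(1/5, -4), 6) = (4*10)*(-4 + 3*6 + 6*2) = 40*(-4 + 18 + 12) = 40*26 = 1040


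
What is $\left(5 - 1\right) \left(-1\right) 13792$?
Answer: $-55168$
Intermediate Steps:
$\left(5 - 1\right) \left(-1\right) 13792 = 4 \left(-1\right) 13792 = \left(-4\right) 13792 = -55168$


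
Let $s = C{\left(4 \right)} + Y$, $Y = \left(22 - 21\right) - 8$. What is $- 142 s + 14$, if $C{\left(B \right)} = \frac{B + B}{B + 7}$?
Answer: $\frac{9952}{11} \approx 904.73$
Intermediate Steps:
$C{\left(B \right)} = \frac{2 B}{7 + B}$
$Y = -7$ ($Y = 1 - 8 = -7$)
$s = - \frac{69}{11}$ ($s = 2 \cdot 4 \frac{1}{7 + 4} - 7 = 2 \cdot 4 \cdot \frac{1}{11} - 7 = \frac{8}{11} - 7 = - \frac{69}{11} \approx -6.2727$)
$- 142 s + 14 = \left(-142\right) \left(- \frac{69}{11}\right) + 14 = \frac{9798}{11} + 14 = \frac{9952}{11}$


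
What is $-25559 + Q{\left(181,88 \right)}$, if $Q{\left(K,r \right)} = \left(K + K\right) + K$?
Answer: $-25016$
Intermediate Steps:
$Q{\left(K,r \right)} = 3 K$ ($Q{\left(K,r \right)} = 2 K + K = 3 K$)
$-25559 + Q{\left(181,88 \right)} = -25559 + 3 \cdot 181 = -25559 + 543 = -25016$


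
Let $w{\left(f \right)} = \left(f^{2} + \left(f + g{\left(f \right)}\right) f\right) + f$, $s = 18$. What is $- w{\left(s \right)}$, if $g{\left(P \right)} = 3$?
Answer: $-720$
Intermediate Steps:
$w{\left(f \right)} = f + f^{2} + f \left(3 + f\right)$ ($w{\left(f \right)} = \left(f^{2} + \left(f + 3\right) f\right) + f = \left(f^{2} + \left(3 + f\right) f\right) + f = \left(f^{2} + f \left(3 + f\right)\right) + f = f + f^{2} + f \left(3 + f\right)$)
$- w{\left(s \right)} = - 2 \cdot 18 \left(2 + 18\right) = - 2 \cdot 18 \cdot 20 = \left(-1\right) 720 = -720$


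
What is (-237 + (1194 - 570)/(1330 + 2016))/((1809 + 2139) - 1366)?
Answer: -396189/4319686 ≈ -0.091717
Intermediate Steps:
(-237 + (1194 - 570)/(1330 + 2016))/((1809 + 2139) - 1366) = (-237 + 624/3346)/(3948 - 1366) = (-237 + 624*(1/3346))/2582 = (-237 + 312/1673)*(1/2582) = -396189/1673*1/2582 = -396189/4319686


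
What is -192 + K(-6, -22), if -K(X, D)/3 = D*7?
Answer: 270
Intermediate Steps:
K(X, D) = -21*D (K(X, D) = -3*D*7 = -21*D)
-192 + K(-6, -22) = -192 - 21*(-22) = -192 + 462 = 270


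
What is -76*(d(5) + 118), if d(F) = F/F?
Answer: -9044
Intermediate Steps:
d(F) = 1
-76*(d(5) + 118) = -76*(1 + 118) = -76*119 = -9044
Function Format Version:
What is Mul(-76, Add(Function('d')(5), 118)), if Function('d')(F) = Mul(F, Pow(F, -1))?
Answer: -9044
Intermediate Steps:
Function('d')(F) = 1
Mul(-76, Add(Function('d')(5), 118)) = Mul(-76, Add(1, 118)) = Mul(-76, 119) = -9044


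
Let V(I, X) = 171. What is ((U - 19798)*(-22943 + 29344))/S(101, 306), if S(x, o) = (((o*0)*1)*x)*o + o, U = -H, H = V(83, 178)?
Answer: -127821569/306 ≈ -4.1772e+5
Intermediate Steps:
H = 171
U = -171 (U = -1*171 = -171)
S(x, o) = o (S(x, o) = ((0*1)*x)*o + o = (0*x)*o + o = 0*o + o = 0 + o = o)
((U - 19798)*(-22943 + 29344))/S(101, 306) = ((-171 - 19798)*(-22943 + 29344))/306 = -19969*6401*(1/306) = -127821569*1/306 = -127821569/306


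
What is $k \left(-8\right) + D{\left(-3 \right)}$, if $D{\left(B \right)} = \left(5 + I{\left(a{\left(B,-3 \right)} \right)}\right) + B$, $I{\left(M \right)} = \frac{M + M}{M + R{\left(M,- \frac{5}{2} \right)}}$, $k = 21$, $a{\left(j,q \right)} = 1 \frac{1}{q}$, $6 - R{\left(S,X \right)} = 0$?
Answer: $- \frac{2824}{17} \approx -166.12$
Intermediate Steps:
$R{\left(S,X \right)} = 6$ ($R{\left(S,X \right)} = 6 - 0 = 6 + 0 = 6$)
$a{\left(j,q \right)} = \frac{1}{q}$
$I{\left(M \right)} = \frac{2 M}{6 + M}$ ($I{\left(M \right)} = \frac{M + M}{M + 6} = \frac{2 M}{6 + M}$)
$D{\left(B \right)} = \frac{83}{17} + B$ ($D{\left(B \right)} = \left(5 + \frac{2}{\left(-3\right) \left(6 + \frac{1}{-3}\right)}\right) + B = \left(5 + 2 \left(- \frac{1}{3}\right) \frac{1}{6 - \frac{1}{3}}\right) + B = \left(5 + 2 \left(- \frac{1}{3}\right) \frac{1}{\frac{17}{3}}\right) + B = \left(5 + 2 \left(- \frac{1}{3}\right) \frac{3}{17}\right) + B = \left(5 - \frac{2}{17}\right) + B = \frac{83}{17} + B$)
$k \left(-8\right) + D{\left(-3 \right)} = 21 \left(-8\right) + \left(\frac{83}{17} - 3\right) = -168 + \frac{32}{17} = - \frac{2824}{17}$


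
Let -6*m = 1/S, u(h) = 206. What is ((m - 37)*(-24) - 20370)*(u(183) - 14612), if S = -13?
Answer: 3648607620/13 ≈ 2.8066e+8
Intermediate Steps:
m = 1/78 (m = -⅙/(-13) = -⅙*(-1/13) = 1/78 ≈ 0.012821)
((m - 37)*(-24) - 20370)*(u(183) - 14612) = ((1/78 - 37)*(-24) - 20370)*(206 - 14612) = (-2885/78*(-24) - 20370)*(-14406) = (11540/13 - 20370)*(-14406) = -253270/13*(-14406) = 3648607620/13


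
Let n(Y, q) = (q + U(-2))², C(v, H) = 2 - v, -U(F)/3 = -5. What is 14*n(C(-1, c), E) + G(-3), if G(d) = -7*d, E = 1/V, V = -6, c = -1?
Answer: 55825/18 ≈ 3101.4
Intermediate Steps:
U(F) = 15 (U(F) = -3*(-5) = 15)
E = -⅙ (E = 1/(-6) = -⅙ ≈ -0.16667)
n(Y, q) = (15 + q)² (n(Y, q) = (q + 15)² = (15 + q)²)
14*n(C(-1, c), E) + G(-3) = 14*(15 - ⅙)² - 7*(-3) = 14*(89/6)² + 21 = 14*(7921/36) + 21 = 55447/18 + 21 = 55825/18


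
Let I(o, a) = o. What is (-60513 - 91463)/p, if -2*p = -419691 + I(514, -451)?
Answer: -27632/38107 ≈ -0.72512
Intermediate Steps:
p = 419177/2 (p = -(-419691 + 514)/2 = -1/2*(-419177) = 419177/2 ≈ 2.0959e+5)
(-60513 - 91463)/p = (-60513 - 91463)/(419177/2) = -151976*2/419177 = -27632/38107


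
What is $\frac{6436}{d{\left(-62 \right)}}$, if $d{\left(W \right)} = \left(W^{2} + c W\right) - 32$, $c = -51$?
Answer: $\frac{3218}{3487} \approx 0.92286$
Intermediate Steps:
$d{\left(W \right)} = -32 + W^{2} - 51 W$ ($d{\left(W \right)} = \left(W^{2} - 51 W\right) - 32 = -32 + W^{2} - 51 W$)
$\frac{6436}{d{\left(-62 \right)}} = \frac{6436}{-32 + \left(-62\right)^{2} - -3162} = \frac{6436}{-32 + 3844 + 3162} = \frac{6436}{6974} = 6436 \cdot \frac{1}{6974} = \frac{3218}{3487}$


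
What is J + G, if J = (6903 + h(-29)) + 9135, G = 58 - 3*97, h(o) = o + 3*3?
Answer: 15785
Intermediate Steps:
h(o) = 9 + o (h(o) = o + 9 = 9 + o)
G = -233 (G = 58 - 291 = -233)
J = 16018 (J = (6903 + (9 - 29)) + 9135 = (6903 - 20) + 9135 = 6883 + 9135 = 16018)
J + G = 16018 - 233 = 15785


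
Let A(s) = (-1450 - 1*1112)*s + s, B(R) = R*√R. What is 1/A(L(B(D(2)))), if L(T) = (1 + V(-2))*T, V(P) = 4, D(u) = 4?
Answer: -1/102440 ≈ -9.7618e-6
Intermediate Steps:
B(R) = R^(3/2)
L(T) = 5*T (L(T) = (1 + 4)*T = 5*T)
A(s) = -2561*s (A(s) = (-1450 - 1112)*s + s = -2562*s + s = -2561*s)
1/A(L(B(D(2)))) = 1/(-12805*4^(3/2)) = 1/(-12805*8) = 1/(-2561*40) = 1/(-102440) = -1/102440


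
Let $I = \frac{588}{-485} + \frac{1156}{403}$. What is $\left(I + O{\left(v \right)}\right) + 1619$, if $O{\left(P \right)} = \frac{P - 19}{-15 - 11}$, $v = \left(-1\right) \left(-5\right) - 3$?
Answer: $\frac{633786277}{390910} \approx 1621.3$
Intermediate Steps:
$v = 2$ ($v = 5 - 3 = 2$)
$I = \frac{323696}{195455}$ ($I = 588 \left(- \frac{1}{485}\right) + 1156 \cdot \frac{1}{403} = - \frac{588}{485} + \frac{1156}{403} = \frac{323696}{195455} \approx 1.6561$)
$O{\left(P \right)} = \frac{19}{26} - \frac{P}{26}$ ($O{\left(P \right)} = \frac{-19 + P}{-26} = \left(-19 + P\right) \left(- \frac{1}{26}\right) = \frac{19}{26} - \frac{P}{26}$)
$\left(I + O{\left(v \right)}\right) + 1619 = \left(\frac{323696}{195455} + \left(\frac{19}{26} - \frac{1}{13}\right)\right) + 1619 = \left(\frac{323696}{195455} + \frac{17}{26}\right) + 1619 = \frac{902987}{390910} + 1619 = \frac{633786277}{390910}$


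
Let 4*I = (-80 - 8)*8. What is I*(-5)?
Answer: 880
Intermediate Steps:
I = -176 (I = ((-80 - 8)*8)/4 = (-88*8)/4 = (1/4)*(-704) = -176)
I*(-5) = -176*(-5) = 880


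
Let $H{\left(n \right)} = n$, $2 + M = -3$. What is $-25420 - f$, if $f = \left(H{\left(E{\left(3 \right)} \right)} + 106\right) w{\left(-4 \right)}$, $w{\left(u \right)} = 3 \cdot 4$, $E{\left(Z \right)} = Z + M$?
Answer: $-26668$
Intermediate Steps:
$M = -5$ ($M = -2 - 3 = -5$)
$E{\left(Z \right)} = -5 + Z$ ($E{\left(Z \right)} = Z - 5 = -5 + Z$)
$w{\left(u \right)} = 12$
$f = 1248$ ($f = \left(\left(-5 + 3\right) + 106\right) 12 = \left(-2 + 106\right) 12 = 104 \cdot 12 = 1248$)
$-25420 - f = -25420 - 1248 = -26668$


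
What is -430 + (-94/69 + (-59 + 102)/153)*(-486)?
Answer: 37340/391 ≈ 95.499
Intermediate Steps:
-430 + (-94/69 + (-59 + 102)/153)*(-486) = -430 + (-94*1/69 + 43*(1/153))*(-486) = -430 + (-94/69 + 43/153)*(-486) = -430 - 3805/3519*(-486) = -430 + 205470/391 = 37340/391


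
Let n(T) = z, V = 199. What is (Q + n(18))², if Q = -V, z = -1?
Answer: 40000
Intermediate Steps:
n(T) = -1
Q = -199 (Q = -1*199 = -199)
(Q + n(18))² = (-199 - 1)² = (-200)² = 40000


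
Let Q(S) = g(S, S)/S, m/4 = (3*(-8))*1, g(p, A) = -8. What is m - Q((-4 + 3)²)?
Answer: -88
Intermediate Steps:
m = -96 (m = 4*((3*(-8))*1) = 4*(-24*1) = 4*(-24) = -96)
Q(S) = -8/S
m - Q((-4 + 3)²) = -96 - (-8)/((-4 + 3)²) = -96 - (-8)/((-1)²) = -96 - (-8)/1 = -96 - (-8) = -96 - 1*(-8) = -96 + 8 = -88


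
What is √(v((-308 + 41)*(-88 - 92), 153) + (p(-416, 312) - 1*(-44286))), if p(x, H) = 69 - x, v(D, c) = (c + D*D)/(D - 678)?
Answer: 5*√933131268338/15794 ≈ 305.81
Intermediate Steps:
v(D, c) = (c + D²)/(-678 + D)
√(v((-308 + 41)*(-88 - 92), 153) + (p(-416, 312) - 1*(-44286))) = √((153 + ((-308 + 41)*(-88 - 92))²)/(-678 + (-308 + 41)*(-88 - 92)) + ((69 - 1*(-416)) - 1*(-44286))) = √((153 + (-267*(-180))²)/(-678 - 267*(-180)) + ((69 + 416) + 44286)) = √((153 + 48060²)/(-678 + 48060) + (485 + 44286)) = √((153 + 2309763600)/47382 + 44771) = √((1/47382)*2309763753 + 44771) = √(769921251/15794 + 44771) = √(1477034425/15794) = 5*√933131268338/15794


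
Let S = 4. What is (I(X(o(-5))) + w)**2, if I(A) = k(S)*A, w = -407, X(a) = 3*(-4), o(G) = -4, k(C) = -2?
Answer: 146689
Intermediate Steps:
X(a) = -12
I(A) = -2*A
(I(X(o(-5))) + w)**2 = (-2*(-12) - 407)**2 = (24 - 407)**2 = (-383)**2 = 146689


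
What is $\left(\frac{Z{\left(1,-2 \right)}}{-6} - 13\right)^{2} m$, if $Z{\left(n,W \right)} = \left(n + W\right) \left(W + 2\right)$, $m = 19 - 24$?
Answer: $-845$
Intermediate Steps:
$m = -5$
$Z{\left(n,W \right)} = \left(2 + W\right) \left(W + n\right)$ ($Z{\left(n,W \right)} = \left(W + n\right) \left(2 + W\right) = \left(2 + W\right) \left(W + n\right)$)
$\left(\frac{Z{\left(1,-2 \right)}}{-6} - 13\right)^{2} m = \left(\frac{\left(-2\right)^{2} + 2 \left(-2\right) + 2 \cdot 1 - 2}{-6} - 13\right)^{2} \left(-5\right) = \left(\left(4 - 4 + 2 - 2\right) \left(- \frac{1}{6}\right) - 13\right)^{2} \left(-5\right) = \left(0 \left(- \frac{1}{6}\right) - 13\right)^{2} \left(-5\right) = \left(0 - 13\right)^{2} \left(-5\right) = \left(-13\right)^{2} \left(-5\right) = 169 \left(-5\right) = -845$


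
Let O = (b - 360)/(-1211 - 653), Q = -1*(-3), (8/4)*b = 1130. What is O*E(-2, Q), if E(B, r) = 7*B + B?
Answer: 410/233 ≈ 1.7597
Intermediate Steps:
b = 565 (b = (½)*1130 = 565)
Q = 3
E(B, r) = 8*B
O = -205/1864 (O = (565 - 360)/(-1211 - 653) = 205/(-1864) = 205*(-1/1864) = -205/1864 ≈ -0.10998)
O*E(-2, Q) = -205*(-2)/233 = -205/1864*(-16) = 410/233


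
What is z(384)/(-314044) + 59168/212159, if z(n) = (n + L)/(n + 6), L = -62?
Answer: 3623330143841/12992315894220 ≈ 0.27888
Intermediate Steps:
z(n) = (-62 + n)/(6 + n) (z(n) = (n - 62)/(n + 6) = (-62 + n)/(6 + n))
z(384)/(-314044) + 59168/212159 = ((-62 + 384)/(6 + 384))/(-314044) + 59168/212159 = (322/390)*(-1/314044) + 59168*(1/212159) = ((1/390)*322)*(-1/314044) + 59168/212159 = (161/195)*(-1/314044) + 59168/212159 = -161/61238580 + 59168/212159 = 3623330143841/12992315894220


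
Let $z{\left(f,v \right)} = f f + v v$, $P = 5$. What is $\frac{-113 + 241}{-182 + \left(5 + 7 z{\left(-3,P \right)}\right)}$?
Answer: $\frac{128}{61} \approx 2.0984$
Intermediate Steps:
$z{\left(f,v \right)} = f^{2} + v^{2}$
$\frac{-113 + 241}{-182 + \left(5 + 7 z{\left(-3,P \right)}\right)} = \frac{-113 + 241}{-182 + \left(5 + 7 \left(\left(-3\right)^{2} + 5^{2}\right)\right)} = \frac{128}{-182 + \left(5 + 7 \left(9 + 25\right)\right)} = \frac{128}{-182 + \left(5 + 7 \cdot 34\right)} = \frac{128}{-182 + \left(5 + 238\right)} = \frac{128}{-182 + 243} = \frac{128}{61}$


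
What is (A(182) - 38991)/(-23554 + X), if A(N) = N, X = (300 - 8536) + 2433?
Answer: 38809/29357 ≈ 1.3220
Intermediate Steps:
X = -5803 (X = -8236 + 2433 = -5803)
(A(182) - 38991)/(-23554 + X) = (182 - 38991)/(-23554 - 5803) = -38809/(-29357) = -38809*(-1/29357) = 38809/29357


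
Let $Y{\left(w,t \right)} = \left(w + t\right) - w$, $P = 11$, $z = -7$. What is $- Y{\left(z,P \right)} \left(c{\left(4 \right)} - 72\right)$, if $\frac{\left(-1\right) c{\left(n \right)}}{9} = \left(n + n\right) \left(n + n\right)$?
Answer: $7128$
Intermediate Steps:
$c{\left(n \right)} = - 36 n^{2}$ ($c{\left(n \right)} = - 9 \left(n + n\right) \left(n + n\right) = - 9 \cdot 2 n 2 n = - 9 \cdot 4 n^{2} = - 36 n^{2}$)
$Y{\left(w,t \right)} = t$ ($Y{\left(w,t \right)} = \left(t + w\right) - w = t$)
$- Y{\left(z,P \right)} \left(c{\left(4 \right)} - 72\right) = - 11 \left(- 36 \cdot 4^{2} - 72\right) = - 11 \left(\left(-36\right) 16 - 72\right) = - 11 \left(-576 - 72\right) = - 11 \left(-648\right) = \left(-1\right) \left(-7128\right) = 7128$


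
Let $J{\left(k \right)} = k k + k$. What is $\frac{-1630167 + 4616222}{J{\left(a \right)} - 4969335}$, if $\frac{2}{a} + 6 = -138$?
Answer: $- \frac{15479709120}{25761032711} \approx -0.6009$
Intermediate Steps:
$a = - \frac{1}{72}$ ($a = \frac{2}{-6 - 138} = \frac{2}{-144} = 2 \left(- \frac{1}{144}\right) = - \frac{1}{72} \approx -0.013889$)
$J{\left(k \right)} = k + k^{2}$ ($J{\left(k \right)} = k^{2} + k = k + k^{2}$)
$\frac{-1630167 + 4616222}{J{\left(a \right)} - 4969335} = \frac{-1630167 + 4616222}{- \frac{1 - \frac{1}{72}}{72} - 4969335} = \frac{2986055}{\left(- \frac{1}{72}\right) \frac{71}{72} - 4969335} = \frac{2986055}{- \frac{71}{5184} - 4969335} = \frac{2986055}{- \frac{25761032711}{5184}} = 2986055 \left(- \frac{5184}{25761032711}\right) = - \frac{15479709120}{25761032711}$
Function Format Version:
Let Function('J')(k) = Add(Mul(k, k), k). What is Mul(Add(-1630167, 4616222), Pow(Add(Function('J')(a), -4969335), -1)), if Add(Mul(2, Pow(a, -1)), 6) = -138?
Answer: Rational(-15479709120, 25761032711) ≈ -0.60090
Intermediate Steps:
a = Rational(-1, 72) (a = Mul(2, Pow(Add(-6, -138), -1)) = Mul(2, Pow(-144, -1)) = Mul(2, Rational(-1, 144)) = Rational(-1, 72) ≈ -0.013889)
Function('J')(k) = Add(k, Pow(k, 2)) (Function('J')(k) = Add(Pow(k, 2), k) = Add(k, Pow(k, 2)))
Mul(Add(-1630167, 4616222), Pow(Add(Function('J')(a), -4969335), -1)) = Mul(Add(-1630167, 4616222), Pow(Add(Mul(Rational(-1, 72), Add(1, Rational(-1, 72))), -4969335), -1)) = Mul(2986055, Pow(Add(Mul(Rational(-1, 72), Rational(71, 72)), -4969335), -1)) = Mul(2986055, Pow(Add(Rational(-71, 5184), -4969335), -1)) = Mul(2986055, Pow(Rational(-25761032711, 5184), -1)) = Mul(2986055, Rational(-5184, 25761032711)) = Rational(-15479709120, 25761032711)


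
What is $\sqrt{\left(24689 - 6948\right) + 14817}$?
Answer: $\sqrt{32558} \approx 180.44$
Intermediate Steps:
$\sqrt{\left(24689 - 6948\right) + 14817} = \sqrt{17741 + 14817} = \sqrt{32558}$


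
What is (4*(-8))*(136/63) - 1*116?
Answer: -11660/63 ≈ -185.08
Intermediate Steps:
(4*(-8))*(136/63) - 1*116 = -4352/63 - 116 = -11660/63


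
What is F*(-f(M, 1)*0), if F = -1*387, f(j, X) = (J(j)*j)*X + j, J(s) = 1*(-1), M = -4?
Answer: 0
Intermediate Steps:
J(s) = -1
f(j, X) = j - X*j (f(j, X) = (-j)*X + j = -X*j + j = j - X*j)
F = -387
F*(-f(M, 1)*0) = -387*(-(-4)*(1 - 1*1))*0 = -387*(-(-4)*(1 - 1))*0 = -387*(-(-4)*0)*0 = -387*(-1*0)*0 = -0*0 = -387*0 = 0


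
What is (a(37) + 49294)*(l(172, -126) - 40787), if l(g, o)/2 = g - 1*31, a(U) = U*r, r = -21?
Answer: -1965181085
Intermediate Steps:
a(U) = -21*U (a(U) = U*(-21) = -21*U)
l(g, o) = -62 + 2*g (l(g, o) = 2*(g - 1*31) = 2*(g - 31) = 2*(-31 + g) = -62 + 2*g)
(a(37) + 49294)*(l(172, -126) - 40787) = (-21*37 + 49294)*((-62 + 2*172) - 40787) = (-777 + 49294)*((-62 + 344) - 40787) = 48517*(282 - 40787) = 48517*(-40505) = -1965181085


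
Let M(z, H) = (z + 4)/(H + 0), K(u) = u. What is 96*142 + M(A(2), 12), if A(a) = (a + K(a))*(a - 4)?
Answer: 40895/3 ≈ 13632.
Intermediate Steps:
A(a) = 2*a*(-4 + a) (A(a) = (a + a)*(a - 4) = (2*a)*(-4 + a) = 2*a*(-4 + a))
M(z, H) = (4 + z)/H
96*142 + M(A(2), 12) = 96*142 + (4 + 2*2*(-4 + 2))/12 = 13632 + (4 + 2*2*(-2))/12 = 13632 + (4 - 8)/12 = 13632 + (1/12)*(-4) = 13632 - ⅓ = 40895/3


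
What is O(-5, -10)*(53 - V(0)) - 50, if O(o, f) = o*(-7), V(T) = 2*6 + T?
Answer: 1385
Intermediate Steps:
V(T) = 12 + T
O(o, f) = -7*o
O(-5, -10)*(53 - V(0)) - 50 = (-7*(-5))*(53 - (12 + 0)) - 50 = 35*(53 - 1*12) - 50 = 35*(53 - 12) - 50 = 35*41 - 50 = 1435 - 50 = 1385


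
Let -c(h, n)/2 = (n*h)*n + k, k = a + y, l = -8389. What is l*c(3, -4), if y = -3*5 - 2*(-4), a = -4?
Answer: 620786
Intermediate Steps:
y = -7 (y = -15 + 8 = -7)
k = -11 (k = -4 - 7 = -11)
c(h, n) = 22 - 2*h*n² (c(h, n) = -2*((n*h)*n - 11) = -2*((h*n)*n - 11) = -2*(h*n² - 11) = -2*(-11 + h*n²) = 22 - 2*h*n²)
l*c(3, -4) = -8389*(22 - 2*3*(-4)²) = -8389*(22 - 2*3*16) = -8389*(22 - 96) = -8389*(-74) = 620786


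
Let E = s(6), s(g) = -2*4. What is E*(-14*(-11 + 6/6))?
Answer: -1120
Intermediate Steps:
s(g) = -8
E = -8
E*(-14*(-11 + 6/6)) = -(-112)*(-11 + 6/6) = -(-112)*(-11 + 6*(⅙)) = -(-112)*(-11 + 1) = -(-112)*(-10) = -8*140 = -1120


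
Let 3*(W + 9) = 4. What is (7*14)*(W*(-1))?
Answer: 2254/3 ≈ 751.33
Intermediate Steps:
W = -23/3 (W = -9 + (1/3)*4 = -9 + 4/3 = -23/3 ≈ -7.6667)
(7*14)*(W*(-1)) = (7*14)*(-23/3*(-1)) = 98*(23/3) = 2254/3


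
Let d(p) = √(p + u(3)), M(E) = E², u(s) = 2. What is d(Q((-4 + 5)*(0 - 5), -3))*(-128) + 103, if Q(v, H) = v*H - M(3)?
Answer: 103 - 256*√2 ≈ -259.04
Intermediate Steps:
Q(v, H) = -9 + H*v (Q(v, H) = v*H - 1*3² = H*v - 1*9 = H*v - 9 = -9 + H*v)
d(p) = √(2 + p) (d(p) = √(p + 2) = √(2 + p))
d(Q((-4 + 5)*(0 - 5), -3))*(-128) + 103 = √(2 + (-9 - 3*(-4 + 5)*(0 - 5)))*(-128) + 103 = √(2 + (-9 - 3*(-5)))*(-128) + 103 = √(2 + (-9 + 15))*(-128) + 103 = √(2 + 6)*(-128) + 103 = √8*(-128) + 103 = (2*√2)*(-128) + 103 = -256*√2 + 103 = 103 - 256*√2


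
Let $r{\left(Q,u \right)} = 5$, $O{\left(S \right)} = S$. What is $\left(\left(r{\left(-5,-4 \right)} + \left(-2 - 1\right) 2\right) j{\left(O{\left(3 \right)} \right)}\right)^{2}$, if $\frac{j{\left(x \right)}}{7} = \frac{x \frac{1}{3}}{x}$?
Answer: $\frac{49}{9} \approx 5.4444$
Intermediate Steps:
$j{\left(x \right)} = \frac{7}{3}$ ($j{\left(x \right)} = 7 \frac{x \frac{1}{3}}{x} = 7 \frac{\frac{1}{3} x}{x} = 7 \cdot \frac{1}{3} = \frac{7}{3}$)
$\left(\left(r{\left(-5,-4 \right)} + \left(-2 - 1\right) 2\right) j{\left(O{\left(3 \right)} \right)}\right)^{2} = \left(\left(5 + \left(-2 - 1\right) 2\right) \frac{7}{3}\right)^{2} = \left(\left(5 - 6\right) \frac{7}{3}\right)^{2} = \left(\left(-1\right) \frac{7}{3}\right)^{2} = \left(- \frac{7}{3}\right)^{2} = \frac{49}{9}$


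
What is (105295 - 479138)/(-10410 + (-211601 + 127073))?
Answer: 373843/94938 ≈ 3.9378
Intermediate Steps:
(105295 - 479138)/(-10410 + (-211601 + 127073)) = -373843/(-10410 - 84528) = -373843/(-94938) = -373843*(-1/94938) = 373843/94938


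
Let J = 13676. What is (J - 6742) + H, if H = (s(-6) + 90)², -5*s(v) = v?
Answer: 381286/25 ≈ 15251.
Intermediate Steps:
s(v) = -v/5
H = 207936/25 (H = (-⅕*(-6) + 90)² = (6/5 + 90)² = (456/5)² = 207936/25 ≈ 8317.4)
(J - 6742) + H = (13676 - 6742) + 207936/25 = 6934 + 207936/25 = 381286/25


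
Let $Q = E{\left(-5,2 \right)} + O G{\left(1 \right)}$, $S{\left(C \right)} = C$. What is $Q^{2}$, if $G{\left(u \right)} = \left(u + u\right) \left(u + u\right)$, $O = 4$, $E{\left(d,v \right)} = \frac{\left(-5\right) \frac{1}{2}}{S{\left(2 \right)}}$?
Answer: $\frac{3481}{16} \approx 217.56$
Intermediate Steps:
$E{\left(d,v \right)} = - \frac{5}{4}$ ($E{\left(d,v \right)} = \frac{\left(-5\right) \frac{1}{2}}{2} = \left(-5\right) \frac{1}{2} \cdot \frac{1}{2} = \left(- \frac{5}{2}\right) \frac{1}{2} = - \frac{5}{4}$)
$G{\left(u \right)} = 4 u^{2}$ ($G{\left(u \right)} = 2 u 2 u = 4 u^{2}$)
$Q = \frac{59}{4}$ ($Q = - \frac{5}{4} + 4 \cdot 4 \cdot 1^{2} = - \frac{5}{4} + 4 \cdot 4 \cdot 1 = - \frac{5}{4} + 4 \cdot 4 = - \frac{5}{4} + 16 = \frac{59}{4} \approx 14.75$)
$Q^{2} = \left(\frac{59}{4}\right)^{2} = \frac{3481}{16}$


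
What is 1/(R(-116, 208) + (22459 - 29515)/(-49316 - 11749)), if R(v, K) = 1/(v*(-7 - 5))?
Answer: 9444720/1098113 ≈ 8.6009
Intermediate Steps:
R(v, K) = -1/(12*v) (R(v, K) = 1/(v*(-12)) = 1/(-12*v) = -1/(12*v))
1/(R(-116, 208) + (22459 - 29515)/(-49316 - 11749)) = 1/(-1/12/(-116) + (22459 - 29515)/(-49316 - 11749)) = 1/(-1/12*(-1/116) - 7056/(-61065)) = 1/(1/1392 - 7056*(-1/61065)) = 1/(1/1392 + 784/6785) = 1/(1098113/9444720) = 9444720/1098113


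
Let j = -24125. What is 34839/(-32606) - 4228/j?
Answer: -100376101/112374250 ≈ -0.89323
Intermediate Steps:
34839/(-32606) - 4228/j = 34839/(-32606) - 4228/(-24125) = 34839*(-1/32606) - 4228*(-1/24125) = -4977/4658 + 4228/24125 = -100376101/112374250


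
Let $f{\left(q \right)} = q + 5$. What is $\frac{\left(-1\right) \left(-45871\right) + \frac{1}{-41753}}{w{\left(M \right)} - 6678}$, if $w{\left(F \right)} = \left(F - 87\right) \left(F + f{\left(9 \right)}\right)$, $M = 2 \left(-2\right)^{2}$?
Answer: $- \frac{957625931}{175696624} \approx -5.4505$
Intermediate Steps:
$f{\left(q \right)} = 5 + q$
$M = 8$ ($M = 2 \cdot 4 = 8$)
$w{\left(F \right)} = \left(-87 + F\right) \left(14 + F\right)$ ($w{\left(F \right)} = \left(F - 87\right) \left(F + \left(5 + 9\right)\right) = \left(-87 + F\right) \left(F + 14\right) = \left(-87 + F\right) \left(14 + F\right)$)
$\frac{\left(-1\right) \left(-45871\right) + \frac{1}{-41753}}{w{\left(M \right)} - 6678} = \frac{\left(-1\right) \left(-45871\right) + \frac{1}{-41753}}{\left(-1218 + 8^{2} - 584\right) - 6678} = \frac{45871 - \frac{1}{41753}}{\left(-1218 + 64 - 584\right) - 6678} = \frac{1915251862}{41753 \left(-1738 - 6678\right)} = \frac{1915251862}{41753 \left(-8416\right)} = \frac{1915251862}{41753} \left(- \frac{1}{8416}\right) = - \frac{957625931}{175696624}$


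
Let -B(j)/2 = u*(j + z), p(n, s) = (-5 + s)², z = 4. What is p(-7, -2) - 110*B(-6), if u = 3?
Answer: -1271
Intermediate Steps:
B(j) = -24 - 6*j (B(j) = -6*(j + 4) = -6*(4 + j) = -2*(12 + 3*j) = -24 - 6*j)
p(-7, -2) - 110*B(-6) = (-5 - 2)² - 110*(-24 - 6*(-6)) = (-7)² - 110*(-24 + 36) = 49 - 110*12 = 49 - 1320 = -1271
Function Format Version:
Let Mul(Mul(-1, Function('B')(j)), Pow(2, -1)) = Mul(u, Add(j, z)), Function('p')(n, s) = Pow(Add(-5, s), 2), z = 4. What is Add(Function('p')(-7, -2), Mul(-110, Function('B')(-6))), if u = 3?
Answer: -1271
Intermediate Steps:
Function('B')(j) = Add(-24, Mul(-6, j)) (Function('B')(j) = Mul(-2, Mul(3, Add(j, 4))) = Mul(-2, Mul(3, Add(4, j))) = Mul(-2, Add(12, Mul(3, j))) = Add(-24, Mul(-6, j)))
Add(Function('p')(-7, -2), Mul(-110, Function('B')(-6))) = Add(Pow(Add(-5, -2), 2), Mul(-110, Add(-24, Mul(-6, -6)))) = Add(Pow(-7, 2), Mul(-110, Add(-24, 36))) = Add(49, Mul(-110, 12)) = Add(49, -1320) = -1271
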